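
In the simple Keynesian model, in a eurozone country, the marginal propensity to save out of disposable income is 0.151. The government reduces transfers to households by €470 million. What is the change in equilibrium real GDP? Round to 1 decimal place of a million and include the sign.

MPC = 1 − MPS = 1 − 0.151 = 0.849.
The transfer change shifts disposable income by −€470 million, so first-round consumption changes by c·ΔTR = 0.849 × (−€470 million) = −€399.03 million.
Expenditure multiplier = 1/(1 − MPC) = 1/(1 − 0.849) = 1/0.151 ≈ 6.623.
The transfer multiplier is c × k ≈ 5.623, so ΔY = k × (c·ΔTR) = (−€399.03 million) / 0.151 ≈ −€2,642.6 million.

−€2,642.6 million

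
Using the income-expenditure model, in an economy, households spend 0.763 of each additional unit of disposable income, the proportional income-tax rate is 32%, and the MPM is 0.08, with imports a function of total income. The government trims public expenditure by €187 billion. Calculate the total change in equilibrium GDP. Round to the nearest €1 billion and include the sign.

Spending multiplier = 1/(1 − c(1−t) + m) = 1/(1 − 0.763×0.68 + 0.08) = 1/0.56116 ≈ 1.782.
ΔY = k × ΔG = (−€187 billion) / 0.56116 ≈ −€333 billion.

−€333 billion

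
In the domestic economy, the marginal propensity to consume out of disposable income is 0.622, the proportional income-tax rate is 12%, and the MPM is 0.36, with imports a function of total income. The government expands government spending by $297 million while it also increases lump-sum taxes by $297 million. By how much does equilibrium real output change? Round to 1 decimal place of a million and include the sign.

+$138.1 million

Expenditure multiplier = 1/(1 − c(1−t) + m) = 1/(1 − 0.622×0.88 + 0.36) = 1/0.81264 ≈ 1.231.
ΔG contributes k·ΔG = (+$297 million) / 0.81264 ≈ +$365.5 million.
ΔT of +$297 million changes first-round spending by −c·ΔT = −$184.734 million, contributing k·(−c·ΔT) = (−$184.734 million) / 0.81264 ≈ −$227.3 million.
Net ΔY = k(ΔG − c·ΔT) = (+$112.266 million) / 0.81264 ≈ +$138.1 million.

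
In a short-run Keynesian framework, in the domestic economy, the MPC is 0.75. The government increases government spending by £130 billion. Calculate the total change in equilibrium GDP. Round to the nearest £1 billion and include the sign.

Government-spending multiplier = 1/(1 − MPC) = 1/(1 − 0.75) = 1/0.25 = 4.
ΔY = k × ΔG = (+£130 billion) / 0.25 = +£520 billion.

+£520 billion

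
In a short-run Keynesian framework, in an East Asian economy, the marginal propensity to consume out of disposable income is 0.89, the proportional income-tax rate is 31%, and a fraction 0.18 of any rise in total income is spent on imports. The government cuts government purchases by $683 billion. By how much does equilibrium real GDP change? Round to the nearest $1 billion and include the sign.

−$1,207 billion

Spending multiplier = 1/(1 − c(1−t) + m) = 1/(1 − 0.89×0.69 + 0.18) = 1/0.5659 ≈ 1.767.
ΔY = k × ΔG = (−$683 billion) / 0.5659 ≈ −$1,207 billion.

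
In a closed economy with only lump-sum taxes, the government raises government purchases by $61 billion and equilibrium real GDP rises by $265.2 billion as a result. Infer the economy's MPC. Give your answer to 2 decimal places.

Implied spending multiplier k = ΔY/ΔG = 265.2/61 ≈ 4.3475.
Since k = 1/(1 − MPC), MPC = 1 − 1/k = 1 − ΔG/ΔY = 1 − 61/265.2 ≈ 0.77.

0.77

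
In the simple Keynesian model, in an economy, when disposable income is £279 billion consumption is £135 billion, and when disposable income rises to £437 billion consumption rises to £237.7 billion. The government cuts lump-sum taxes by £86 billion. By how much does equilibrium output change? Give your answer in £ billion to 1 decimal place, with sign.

+£159.7 billion

MPC = ΔC/ΔYd = (237.7 − 135)/(437 − 279) = 102.7/158 = 0.65.
A lump-sum tax change of −£86 billion shifts disposable income by +£86 billion; first-round consumption changes by −c × ΔT = −0.65 × (−£86 billion) = +£55.9 billion.
Expenditure multiplier = 1/(1 − MPC) = 1/(1 − 0.65) = 1/0.35 ≈ 2.857.
The tax multiplier is −c × k ≈ −1.857, so ΔY = k × (−c·ΔT) = (+£55.9 billion) / 0.35 ≈ +£159.7 billion.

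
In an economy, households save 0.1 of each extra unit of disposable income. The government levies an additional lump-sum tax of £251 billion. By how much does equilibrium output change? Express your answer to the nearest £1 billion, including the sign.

−£2,259 billion

MPC = 1 − MPS = 1 − 0.1 = 0.9.
A lump-sum tax change of +£251 billion shifts disposable income by −£251 billion; first-round consumption changes by −c × ΔT = −0.9 × (+£251 billion) = −£225.9 billion.
Expenditure multiplier = 1/(1 − MPC) = 1/(1 − 0.9) = 1/0.1 = 10.
The tax multiplier is −c × k = −9, so ΔY = k × (−c·ΔT) = (−£225.9 billion) / 0.1 = −£2,259 billion.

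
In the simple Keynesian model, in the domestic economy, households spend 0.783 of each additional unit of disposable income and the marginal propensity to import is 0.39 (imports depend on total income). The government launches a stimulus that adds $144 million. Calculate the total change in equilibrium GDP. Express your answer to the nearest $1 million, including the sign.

Government-spending multiplier = 1/(1 − c + m) = 1/(1 − 0.783 + 0.39) = 1/0.607 ≈ 1.647.
ΔY = k × ΔG = (+$144 million) / 0.607 ≈ +$237 million.

+$237 million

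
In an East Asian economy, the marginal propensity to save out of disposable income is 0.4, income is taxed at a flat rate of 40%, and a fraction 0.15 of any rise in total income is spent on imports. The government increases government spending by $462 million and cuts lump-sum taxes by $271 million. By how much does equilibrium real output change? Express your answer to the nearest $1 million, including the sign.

MPC = 1 − MPS = 1 − 0.4 = 0.6.
Expenditure multiplier = 1/(1 − c(1−t) + m) = 1/(1 − 0.6×0.6 + 0.15) = 1/0.79 ≈ 1.266.
ΔG contributes k·ΔG = (+$462 million) / 0.79 ≈ +$584.8 million.
ΔT of −$271 million changes first-round spending by −c·ΔT = +$162.6 million, contributing k·(−c·ΔT) = (+$162.6 million) / 0.79 ≈ +$205.8 million.
Net ΔY = k(ΔG − c·ΔT) = (+$624.6 million) / 0.79 ≈ +$791 million.

+$791 million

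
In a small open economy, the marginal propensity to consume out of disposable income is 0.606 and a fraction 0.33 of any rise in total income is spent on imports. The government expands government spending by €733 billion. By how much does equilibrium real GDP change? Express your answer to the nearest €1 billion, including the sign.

Government-spending multiplier = 1/(1 − c + m) = 1/(1 − 0.606 + 0.33) = 1/0.724 ≈ 1.381.
ΔY = k × ΔG = (+€733 billion) / 0.724 ≈ +€1,012 billion.

+€1,012 billion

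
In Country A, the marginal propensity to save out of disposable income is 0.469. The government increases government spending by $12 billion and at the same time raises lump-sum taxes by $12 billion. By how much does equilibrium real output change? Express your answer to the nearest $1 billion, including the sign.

+$12 billion

MPC = 1 − MPS = 1 − 0.469 = 0.531.
Expenditure multiplier = 1/(1 − MPC) = 1/(1 − 0.531) = 1/0.469 ≈ 2.132.
ΔG contributes k·ΔG = (+$12 billion) / 0.469 ≈ +$25.6 billion.
ΔT of +$12 billion changes first-round spending by −c·ΔT = −$6.372 billion, contributing k·(−c·ΔT) = (−$6.372 billion) / 0.469 ≈ −$13.6 billion.
With ΔG = ΔT and no other leakages, the balanced-budget multiplier is 1, so ΔY = ΔG = +$12 billion.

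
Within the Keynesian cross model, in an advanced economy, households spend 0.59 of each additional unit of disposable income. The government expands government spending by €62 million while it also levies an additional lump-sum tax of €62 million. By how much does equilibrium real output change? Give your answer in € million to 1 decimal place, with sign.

+€62.0 million

Expenditure multiplier = 1/(1 − MPC) = 1/(1 − 0.59) = 1/0.41 ≈ 2.439.
ΔG contributes k·ΔG = (+€62 million) / 0.41 ≈ +€151.2 million.
ΔT of +€62 million changes first-round spending by −c·ΔT = −€36.58 million, contributing k·(−c·ΔT) = (−€36.58 million) / 0.41 ≈ −€89.2 million.
With ΔG = ΔT and no other leakages, the balanced-budget multiplier is 1, so ΔY = ΔG = +€62 million.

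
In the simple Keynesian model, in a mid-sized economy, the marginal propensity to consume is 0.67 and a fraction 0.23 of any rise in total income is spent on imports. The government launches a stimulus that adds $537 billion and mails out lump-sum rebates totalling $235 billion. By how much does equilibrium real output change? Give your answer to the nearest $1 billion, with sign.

Expenditure multiplier = 1/(1 − c + m) = 1/(1 − 0.67 + 0.23) = 1/0.56 ≈ 1.786.
ΔG contributes k·ΔG = (+$537 billion) / 0.56 ≈ +$958.9 billion.
ΔT of −$235 billion changes first-round spending by −c·ΔT = +$157.45 billion, contributing k·(−c·ΔT) = (+$157.45 billion) / 0.56 ≈ +$281.2 billion.
Net ΔY = k(ΔG − c·ΔT) = (+$694.45 billion) / 0.56 ≈ +$1,240 billion.

+$1,240 billion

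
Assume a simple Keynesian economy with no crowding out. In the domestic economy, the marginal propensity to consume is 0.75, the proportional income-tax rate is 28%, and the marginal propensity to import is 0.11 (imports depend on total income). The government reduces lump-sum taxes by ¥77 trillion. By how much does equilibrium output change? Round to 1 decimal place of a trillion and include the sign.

+¥101.3 trillion

A lump-sum tax change of −¥77 trillion shifts disposable income by +¥77 trillion; first-round consumption changes by −c × ΔT = −0.75 × (−¥77 trillion) = +¥57.75 trillion.
Expenditure multiplier = 1/(1 − c(1−t) + m) = 1/(1 − 0.75×0.72 + 0.11) = 1/0.57 ≈ 1.754.
The tax multiplier is −c × k ≈ −1.316, so ΔY = k × (−c·ΔT) = (+¥57.75 trillion) / 0.57 ≈ +¥101.3 trillion.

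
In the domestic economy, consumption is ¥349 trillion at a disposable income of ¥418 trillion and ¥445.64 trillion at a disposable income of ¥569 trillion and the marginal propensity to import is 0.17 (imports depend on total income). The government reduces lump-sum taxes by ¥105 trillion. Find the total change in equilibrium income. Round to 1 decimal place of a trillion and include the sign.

MPC = ΔC/ΔYd = (445.64 − 349)/(569 − 418) = 96.64/151 = 0.64.
A lump-sum tax change of −¥105 trillion shifts disposable income by +¥105 trillion; first-round consumption changes by −c × ΔT = −0.64 × (−¥105 trillion) = +¥67.2 trillion.
Expenditure multiplier = 1/(1 − c + m) = 1/(1 − 0.64 + 0.17) = 1/0.53 ≈ 1.887.
The tax multiplier is −c × k ≈ −1.208, so ΔY = k × (−c·ΔT) = (+¥67.2 trillion) / 0.53 ≈ +¥126.8 trillion.

+¥126.8 trillion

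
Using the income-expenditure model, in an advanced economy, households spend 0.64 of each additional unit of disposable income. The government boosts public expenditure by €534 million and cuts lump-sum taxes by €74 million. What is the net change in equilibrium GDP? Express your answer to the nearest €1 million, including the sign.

Expenditure multiplier = 1/(1 − MPC) = 1/(1 − 0.64) = 1/0.36 ≈ 2.778.
ΔG contributes k·ΔG = (+€534 million) / 0.36 ≈ +€1,483.3 million.
ΔT of −€74 million changes first-round spending by −c·ΔT = +€47.36 million, contributing k·(−c·ΔT) = (+€47.36 million) / 0.36 ≈ +€131.6 million.
Net ΔY = k(ΔG − c·ΔT) = (+€581.36 million) / 0.36 ≈ +€1,615 million.

+€1,615 million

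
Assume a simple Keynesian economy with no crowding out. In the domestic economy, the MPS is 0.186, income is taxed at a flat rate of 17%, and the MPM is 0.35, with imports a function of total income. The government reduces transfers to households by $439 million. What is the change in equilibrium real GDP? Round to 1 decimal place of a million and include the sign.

−$529.9 million

MPC = 1 − MPS = 1 − 0.186 = 0.814.
The transfer change shifts disposable income by −$439 million, so first-round consumption changes by c·ΔTR = 0.814 × (−$439 million) = −$357.346 million.
Expenditure multiplier = 1/(1 − c(1−t) + m) = 1/(1 − 0.814×0.83 + 0.35) = 1/0.67438 ≈ 1.483.
The transfer multiplier is c × k ≈ 1.207, so ΔY = k × (c·ΔTR) = (−$357.346 million) / 0.67438 ≈ −$529.9 million.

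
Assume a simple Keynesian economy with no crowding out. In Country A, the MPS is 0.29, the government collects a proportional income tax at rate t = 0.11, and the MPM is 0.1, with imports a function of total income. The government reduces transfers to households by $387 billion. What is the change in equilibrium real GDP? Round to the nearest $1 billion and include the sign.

−$587 billion

MPC = 1 − MPS = 1 − 0.29 = 0.71.
The transfer change shifts disposable income by −$387 billion, so first-round consumption changes by c·ΔTR = 0.71 × (−$387 billion) = −$274.77 billion.
Expenditure multiplier = 1/(1 − c(1−t) + m) = 1/(1 − 0.71×0.89 + 0.1) = 1/0.4681 ≈ 2.136.
The transfer multiplier is c × k ≈ 1.517, so ΔY = k × (c·ΔTR) = (−$274.77 billion) / 0.4681 ≈ −$587 billion.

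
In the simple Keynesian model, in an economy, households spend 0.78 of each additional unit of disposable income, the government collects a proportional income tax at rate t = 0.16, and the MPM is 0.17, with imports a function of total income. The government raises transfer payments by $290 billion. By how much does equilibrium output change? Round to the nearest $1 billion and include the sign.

+$439 billion

The transfer change shifts disposable income by +$290 billion, so first-round consumption changes by c·ΔTR = 0.78 × (+$290 billion) = +$226.2 billion.
Expenditure multiplier = 1/(1 − c(1−t) + m) = 1/(1 − 0.78×0.84 + 0.17) = 1/0.5148 ≈ 1.943.
The transfer multiplier is c × k ≈ 1.515, so ΔY = k × (c·ΔTR) = (+$226.2 billion) / 0.5148 ≈ +$439 billion.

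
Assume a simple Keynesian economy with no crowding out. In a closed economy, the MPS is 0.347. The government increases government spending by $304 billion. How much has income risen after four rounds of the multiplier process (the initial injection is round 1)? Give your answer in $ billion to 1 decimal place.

MPC = 1 − MPS = 1 − 0.347 = 0.653.
Round 1 adds ΔG = $304 billion; each later round is MPC = 0.653 times the previous.
After 4 rounds: 304 + 198.512 + 129.628336 + 84.647303408 = ΔG·(1 − c^4)/(1 − c) = 304 × (1 − 0.181824635281)/0.347 ≈ $716.8 billion.

$716.8 billion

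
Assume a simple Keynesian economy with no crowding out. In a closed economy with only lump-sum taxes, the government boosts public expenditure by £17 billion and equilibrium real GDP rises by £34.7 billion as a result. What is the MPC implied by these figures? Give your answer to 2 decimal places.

0.51

Implied spending multiplier k = ΔY/ΔG = 34.7/17 ≈ 2.0412.
Since k = 1/(1 − MPC), MPC = 1 − 1/k = 1 − ΔG/ΔY = 1 − 17/34.7 ≈ 0.51.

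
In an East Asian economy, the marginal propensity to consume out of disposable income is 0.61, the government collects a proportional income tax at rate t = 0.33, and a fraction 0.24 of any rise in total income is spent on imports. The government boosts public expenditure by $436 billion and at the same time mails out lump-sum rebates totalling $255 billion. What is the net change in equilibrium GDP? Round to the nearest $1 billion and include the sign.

+$712 billion

Expenditure multiplier = 1/(1 − c(1−t) + m) = 1/(1 − 0.61×0.67 + 0.24) = 1/0.8313 ≈ 1.203.
ΔG contributes k·ΔG = (+$436 billion) / 0.8313 ≈ +$524.5 billion.
ΔT of −$255 billion changes first-round spending by −c·ΔT = +$155.55 billion, contributing k·(−c·ΔT) = (+$155.55 billion) / 0.8313 ≈ +$187.1 billion.
Net ΔY = k(ΔG − c·ΔT) = (+$591.55 billion) / 0.8313 ≈ +$712 billion.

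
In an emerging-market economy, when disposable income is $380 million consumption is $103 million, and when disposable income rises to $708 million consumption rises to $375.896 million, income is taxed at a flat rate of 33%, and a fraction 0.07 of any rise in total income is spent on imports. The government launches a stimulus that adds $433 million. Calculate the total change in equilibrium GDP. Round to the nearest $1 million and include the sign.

+$845 million

MPC = ΔC/ΔYd = (375.896 − 103)/(708 − 380) = 272.896/328 = 0.832.
Government-spending multiplier = 1/(1 − c(1−t) + m) = 1/(1 − 0.832×0.67 + 0.07) = 1/0.51256 ≈ 1.951.
ΔY = k × ΔG = (+$433 million) / 0.51256 ≈ +$845 million.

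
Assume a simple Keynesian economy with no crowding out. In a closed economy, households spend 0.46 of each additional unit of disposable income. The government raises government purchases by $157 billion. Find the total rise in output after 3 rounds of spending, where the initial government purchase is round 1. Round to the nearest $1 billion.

$262 billion

Round 1 adds ΔG = $157 billion; each later round is MPC = 0.46 times the previous.
After 3 rounds: 157 + 72.22 + 33.2212 = ΔG·(1 − c^3)/(1 − c) = 157 × (1 − 0.097336)/0.54 ≈ $262 billion.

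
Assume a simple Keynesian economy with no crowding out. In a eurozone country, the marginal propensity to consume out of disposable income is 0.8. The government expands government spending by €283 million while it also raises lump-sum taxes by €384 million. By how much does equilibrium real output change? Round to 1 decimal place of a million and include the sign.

−€121.0 million

Expenditure multiplier = 1/(1 − MPC) = 1/(1 − 0.8) = 1/0.2 = 5.
ΔG contributes k·ΔG = (+€283 million) / 0.2 = +€1,415 million.
ΔT of +€384 million changes first-round spending by −c·ΔT = −€307.2 million, contributing k·(−c·ΔT) = (−€307.2 million) / 0.2 = −€1,536 million.
Net ΔY = k(ΔG − c·ΔT) = (−€24.2 million) / 0.2 = −€121 million.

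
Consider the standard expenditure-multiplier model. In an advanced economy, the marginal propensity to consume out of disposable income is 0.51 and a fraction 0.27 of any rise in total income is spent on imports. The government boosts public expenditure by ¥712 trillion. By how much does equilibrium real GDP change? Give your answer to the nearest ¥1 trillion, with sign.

Expenditure multiplier = 1/(1 − c + m) = 1/(1 − 0.51 + 0.27) = 1/0.76 ≈ 1.316.
ΔY = k × ΔG = (+¥712 trillion) / 0.76 ≈ +¥937 trillion.

+¥937 trillion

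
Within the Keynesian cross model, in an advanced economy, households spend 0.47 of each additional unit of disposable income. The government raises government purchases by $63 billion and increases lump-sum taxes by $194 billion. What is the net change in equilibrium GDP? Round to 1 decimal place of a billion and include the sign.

−$53.2 billion

Expenditure multiplier = 1/(1 − MPC) = 1/(1 − 0.47) = 1/0.53 ≈ 1.887.
ΔG contributes k·ΔG = (+$63 billion) / 0.53 ≈ +$118.9 billion.
ΔT of +$194 billion changes first-round spending by −c·ΔT = −$91.18 billion, contributing k·(−c·ΔT) = (−$91.18 billion) / 0.53 ≈ −$172 billion.
Net ΔY = k(ΔG − c·ΔT) = (−$28.18 billion) / 0.53 ≈ −$53.2 billion.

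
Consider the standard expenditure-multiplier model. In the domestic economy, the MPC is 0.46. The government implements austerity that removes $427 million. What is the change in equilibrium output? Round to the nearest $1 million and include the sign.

−$791 million

Expenditure multiplier = 1/(1 − MPC) = 1/(1 − 0.46) = 1/0.54 ≈ 1.852.
ΔY = k × ΔG = (−$427 million) / 0.54 ≈ −$791 million.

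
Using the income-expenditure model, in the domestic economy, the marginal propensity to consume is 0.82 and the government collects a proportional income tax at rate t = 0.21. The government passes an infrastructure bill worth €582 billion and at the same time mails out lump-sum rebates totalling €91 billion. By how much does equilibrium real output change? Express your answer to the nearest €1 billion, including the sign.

Expenditure multiplier = 1/(1 − c(1−t)) = 1/(1 − 0.82×0.79) = 1/0.3522 ≈ 2.839.
ΔG contributes k·ΔG = (+€582 billion) / 0.3522 ≈ +€1,652.5 billion.
ΔT of −€91 billion changes first-round spending by −c·ΔT = +€74.62 billion, contributing k·(−c·ΔT) = (+€74.62 billion) / 0.3522 ≈ +€211.9 billion.
Net ΔY = k(ΔG − c·ΔT) = (+€656.62 billion) / 0.3522 ≈ +€1,864 billion.

+€1,864 billion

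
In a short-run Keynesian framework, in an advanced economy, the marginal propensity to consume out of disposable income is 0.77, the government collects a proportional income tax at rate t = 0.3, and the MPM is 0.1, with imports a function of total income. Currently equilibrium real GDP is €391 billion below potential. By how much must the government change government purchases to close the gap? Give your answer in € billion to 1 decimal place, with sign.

+€219.4 billion

Spending multiplier = 1/(1 − c(1−t) + m) = 1/(1 − 0.77×0.7 + 0.1) = 1/0.561 ≈ 1.783.
Need ΔY = +€391 billion, so ΔG = ΔY/k = (+€391 billion) × 0.561 ≈ +€219.4 billion.
The government should increase government purchases by €219.4 billion.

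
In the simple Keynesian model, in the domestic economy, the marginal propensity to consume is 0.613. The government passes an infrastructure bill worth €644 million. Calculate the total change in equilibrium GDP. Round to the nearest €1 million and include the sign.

Government-spending multiplier = 1/(1 − MPC) = 1/(1 − 0.613) = 1/0.387 ≈ 2.584.
ΔY = k × ΔG = (+€644 million) / 0.387 ≈ +€1,664 million.

+€1,664 million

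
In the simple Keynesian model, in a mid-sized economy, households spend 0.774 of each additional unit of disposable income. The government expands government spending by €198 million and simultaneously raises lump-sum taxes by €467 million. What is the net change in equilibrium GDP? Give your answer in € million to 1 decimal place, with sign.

Expenditure multiplier = 1/(1 − MPC) = 1/(1 − 0.774) = 1/0.226 ≈ 4.425.
ΔG contributes k·ΔG = (+€198 million) / 0.226 ≈ +€876.1 million.
ΔT of +€467 million changes first-round spending by −c·ΔT = −€361.458 million, contributing k·(−c·ΔT) = (−€361.458 million) / 0.226 ≈ −€1,599.4 million.
Net ΔY = k(ΔG − c·ΔT) = (−€163.458 million) / 0.226 ≈ −€723.3 million.

−€723.3 million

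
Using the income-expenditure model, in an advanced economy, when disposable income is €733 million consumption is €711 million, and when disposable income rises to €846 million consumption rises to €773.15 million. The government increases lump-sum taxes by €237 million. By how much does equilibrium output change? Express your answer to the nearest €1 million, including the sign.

MPC = ΔC/ΔYd = (773.15 − 711)/(846 − 733) = 62.15/113 = 0.55.
A lump-sum tax change of +€237 million shifts disposable income by −€237 million; first-round consumption changes by −c × ΔT = −0.55 × (+€237 million) = −€130.35 million.
Expenditure multiplier = 1/(1 − MPC) = 1/(1 − 0.55) = 1/0.45 ≈ 2.222.
The tax multiplier is −c × k ≈ −1.222, so ΔY = k × (−c·ΔT) = (−€130.35 million) / 0.45 ≈ −€290 million.

−€290 million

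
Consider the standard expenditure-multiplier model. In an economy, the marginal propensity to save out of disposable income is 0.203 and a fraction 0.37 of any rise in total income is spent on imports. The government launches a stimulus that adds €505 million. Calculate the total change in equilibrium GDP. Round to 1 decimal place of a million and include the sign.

MPC = 1 − MPS = 1 − 0.203 = 0.797.
Spending multiplier = 1/(1 − c + m) = 1/(1 − 0.797 + 0.37) = 1/0.573 ≈ 1.745.
ΔY = k × ΔG = (+€505 million) / 0.573 ≈ +€881.3 million.

+€881.3 million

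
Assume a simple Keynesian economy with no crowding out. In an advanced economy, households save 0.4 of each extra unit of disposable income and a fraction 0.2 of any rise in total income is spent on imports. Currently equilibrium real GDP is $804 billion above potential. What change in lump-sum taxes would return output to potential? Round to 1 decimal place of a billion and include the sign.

MPC = 1 − MPS = 1 − 0.4 = 0.6.
Spending multiplier = 1/(1 − c + m) = 1/(1 − 0.6 + 0.2) = 1/0.6 ≈ 1.667.
Tax multiplier = −c·k = −0.6/0.6 = −1. Need ΔY = −$804 billion, so ΔT = ΔY/(−c·k) = −(−$804 billion) × 0.6 / 0.6 = +$804 billion.
The government should raise lump-sum taxes by $804 billion.

+$804.0 billion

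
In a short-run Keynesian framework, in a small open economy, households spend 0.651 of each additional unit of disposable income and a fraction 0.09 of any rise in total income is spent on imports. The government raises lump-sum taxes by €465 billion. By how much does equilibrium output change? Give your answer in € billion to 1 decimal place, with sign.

−€689.6 billion

A lump-sum tax change of +€465 billion shifts disposable income by −€465 billion; first-round consumption changes by −c × ΔT = −0.651 × (+€465 billion) = −€302.715 billion.
Expenditure multiplier = 1/(1 − c + m) = 1/(1 − 0.651 + 0.09) = 1/0.439 ≈ 2.278.
The tax multiplier is −c × k ≈ −1.483, so ΔY = k × (−c·ΔT) = (−€302.715 billion) / 0.439 ≈ −€689.6 billion.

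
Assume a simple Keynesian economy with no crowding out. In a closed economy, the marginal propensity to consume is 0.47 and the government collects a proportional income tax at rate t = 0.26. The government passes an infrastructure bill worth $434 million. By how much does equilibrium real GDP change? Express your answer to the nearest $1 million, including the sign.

Spending multiplier = 1/(1 − c(1−t)) = 1/(1 − 0.47×0.74) = 1/0.6522 ≈ 1.533.
ΔY = k × ΔG = (+$434 million) / 0.6522 ≈ +$665 million.

+$665 million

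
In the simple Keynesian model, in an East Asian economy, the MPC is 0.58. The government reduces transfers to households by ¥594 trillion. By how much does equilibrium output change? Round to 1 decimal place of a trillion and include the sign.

−¥820.3 trillion

The transfer change shifts disposable income by −¥594 trillion, so first-round consumption changes by c·ΔTR = 0.58 × (−¥594 trillion) = −¥344.52 trillion.
Expenditure multiplier = 1/(1 − MPC) = 1/(1 − 0.58) = 1/0.42 ≈ 2.381.
The transfer multiplier is c × k ≈ 1.381, so ΔY = k × (c·ΔTR) = (−¥344.52 trillion) / 0.42 ≈ −¥820.3 trillion.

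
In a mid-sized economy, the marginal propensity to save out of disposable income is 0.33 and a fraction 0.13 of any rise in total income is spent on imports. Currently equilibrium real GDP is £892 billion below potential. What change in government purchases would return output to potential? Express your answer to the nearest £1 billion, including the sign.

MPC = 1 − MPS = 1 − 0.33 = 0.67.
Spending multiplier = 1/(1 − c + m) = 1/(1 − 0.67 + 0.13) = 1/0.46 ≈ 2.174.
Need ΔY = +£892 billion, so ΔG = ΔY/k = (+£892 billion) × 0.46 ≈ +£410 billion.
The government should increase government purchases by £410 billion.

+£410 billion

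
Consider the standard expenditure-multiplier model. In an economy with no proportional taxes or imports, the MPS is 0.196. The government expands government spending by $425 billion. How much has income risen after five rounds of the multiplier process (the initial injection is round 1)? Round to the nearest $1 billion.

MPC = 1 − MPS = 1 − 0.196 = 0.804.
Round 1 adds ΔG = $425 billion; each later round is MPC = 0.804 times the previous.
After 5 rounds: 425 + 341.7 + 274.7268 + 220.8803472 + 177.5877991488 = ΔG·(1 − c^5)/(1 − c) = 425 × (1 − 0.335954330625024)/0.196 ≈ $1,440 billion.

$1,440 billion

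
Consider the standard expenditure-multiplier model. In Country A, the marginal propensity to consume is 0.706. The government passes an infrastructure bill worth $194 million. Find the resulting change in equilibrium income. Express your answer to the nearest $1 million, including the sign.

Expenditure multiplier = 1/(1 − MPC) = 1/(1 − 0.706) = 1/0.294 ≈ 3.401.
ΔY = k × ΔG = (+$194 million) / 0.294 ≈ +$660 million.

+$660 million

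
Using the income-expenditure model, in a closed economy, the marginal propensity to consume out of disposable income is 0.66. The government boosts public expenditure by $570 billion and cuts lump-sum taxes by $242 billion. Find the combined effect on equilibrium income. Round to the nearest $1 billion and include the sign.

+$2,146 billion

Expenditure multiplier = 1/(1 − MPC) = 1/(1 − 0.66) = 1/0.34 ≈ 2.941.
ΔG contributes k·ΔG = (+$570 billion) / 0.34 ≈ +$1,676.5 billion.
ΔT of −$242 billion changes first-round spending by −c·ΔT = +$159.72 billion, contributing k·(−c·ΔT) = (+$159.72 billion) / 0.34 ≈ +$469.8 billion.
Net ΔY = k(ΔG − c·ΔT) = (+$729.72 billion) / 0.34 ≈ +$2,146 billion.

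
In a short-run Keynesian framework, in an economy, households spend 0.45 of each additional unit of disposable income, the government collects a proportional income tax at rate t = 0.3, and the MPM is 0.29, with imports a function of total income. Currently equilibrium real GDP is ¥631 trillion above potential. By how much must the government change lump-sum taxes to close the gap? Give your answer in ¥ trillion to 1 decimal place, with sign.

+¥1,367.2 trillion

Spending multiplier = 1/(1 − c(1−t) + m) = 1/(1 − 0.45×0.7 + 0.29) = 1/0.975 ≈ 1.026.
Tax multiplier = −c·k = −0.45/0.975 ≈ −0.462. Need ΔY = −¥631 trillion, so ΔT = ΔY/(−c·k) = −(−¥631 trillion) × 0.975 / 0.45 ≈ +¥1,367.2 trillion.
The government should raise lump-sum taxes by ¥1,367.2 trillion.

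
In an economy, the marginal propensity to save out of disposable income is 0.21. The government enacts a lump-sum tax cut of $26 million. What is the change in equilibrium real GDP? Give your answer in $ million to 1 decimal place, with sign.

+$97.8 million

MPC = 1 − MPS = 1 − 0.21 = 0.79.
A lump-sum tax change of −$26 million shifts disposable income by +$26 million; first-round consumption changes by −c × ΔT = −0.79 × (−$26 million) = +$20.54 million.
Expenditure multiplier = 1/(1 − MPC) = 1/(1 − 0.79) = 1/0.21 ≈ 4.762.
The tax multiplier is −c × k ≈ −3.762, so ΔY = k × (−c·ΔT) = (+$20.54 million) / 0.21 ≈ +$97.8 million.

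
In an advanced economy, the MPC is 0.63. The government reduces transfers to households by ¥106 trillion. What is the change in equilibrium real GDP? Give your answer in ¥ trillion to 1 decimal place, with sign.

The transfer change shifts disposable income by −¥106 trillion, so first-round consumption changes by c·ΔTR = 0.63 × (−¥106 trillion) = −¥66.78 trillion.
Expenditure multiplier = 1/(1 − MPC) = 1/(1 − 0.63) = 1/0.37 ≈ 2.703.
The transfer multiplier is c × k ≈ 1.703, so ΔY = k × (c·ΔTR) = (−¥66.78 trillion) / 0.37 ≈ −¥180.5 trillion.

−¥180.5 trillion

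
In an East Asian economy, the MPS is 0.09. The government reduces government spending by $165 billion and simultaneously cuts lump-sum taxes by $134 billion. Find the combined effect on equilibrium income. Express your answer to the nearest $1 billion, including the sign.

MPC = 1 − MPS = 1 − 0.09 = 0.91.
Expenditure multiplier = 1/(1 − MPC) = 1/(1 − 0.91) = 1/0.09 ≈ 11.111.
ΔG contributes k·ΔG = (−$165 billion) / 0.09 ≈ −$1,833.3 billion.
ΔT of −$134 billion changes first-round spending by −c·ΔT = +$121.94 billion, contributing k·(−c·ΔT) = (+$121.94 billion) / 0.09 ≈ +$1,354.9 billion.
Net ΔY = k(ΔG − c·ΔT) = (−$43.06 billion) / 0.09 ≈ −$478 billion.

−$478 billion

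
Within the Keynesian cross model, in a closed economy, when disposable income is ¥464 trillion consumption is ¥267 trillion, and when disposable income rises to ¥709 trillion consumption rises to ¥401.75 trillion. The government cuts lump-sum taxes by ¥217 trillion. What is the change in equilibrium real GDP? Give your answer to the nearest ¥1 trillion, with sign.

MPC = ΔC/ΔYd = (401.75 − 267)/(709 − 464) = 134.75/245 = 0.55.
A lump-sum tax change of −¥217 trillion shifts disposable income by +¥217 trillion; first-round consumption changes by −c × ΔT = −0.55 × (−¥217 trillion) = +¥119.35 trillion.
Expenditure multiplier = 1/(1 − MPC) = 1/(1 − 0.55) = 1/0.45 ≈ 2.222.
The tax multiplier is −c × k ≈ −1.222, so ΔY = k × (−c·ΔT) = (+¥119.35 trillion) / 0.45 ≈ +¥265 trillion.

+¥265 trillion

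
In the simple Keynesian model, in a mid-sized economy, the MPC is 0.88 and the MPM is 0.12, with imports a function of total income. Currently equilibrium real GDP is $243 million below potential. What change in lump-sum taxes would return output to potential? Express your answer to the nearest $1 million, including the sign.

Spending multiplier = 1/(1 − c + m) = 1/(1 − 0.88 + 0.12) = 1/0.24 ≈ 4.167.
Tax multiplier = −c·k = −0.88/0.24 ≈ −3.667. Need ΔY = +$243 million, so ΔT = ΔY/(−c·k) = −(+$243 million) × 0.24 / 0.88 ≈ −$66 million.
The government should cut lump-sum taxes by $66 million.

−$66 million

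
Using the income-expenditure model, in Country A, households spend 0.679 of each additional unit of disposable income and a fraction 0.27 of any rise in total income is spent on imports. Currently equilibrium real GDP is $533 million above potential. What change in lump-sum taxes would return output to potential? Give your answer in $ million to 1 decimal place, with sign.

+$463.9 million

Spending multiplier = 1/(1 − c + m) = 1/(1 − 0.679 + 0.27) = 1/0.591 ≈ 1.692.
Tax multiplier = −c·k = −0.679/0.591 ≈ −1.149. Need ΔY = −$533 million, so ΔT = ΔY/(−c·k) = −(−$533 million) × 0.591 / 0.679 ≈ +$463.9 million.
The government should raise lump-sum taxes by $463.9 million.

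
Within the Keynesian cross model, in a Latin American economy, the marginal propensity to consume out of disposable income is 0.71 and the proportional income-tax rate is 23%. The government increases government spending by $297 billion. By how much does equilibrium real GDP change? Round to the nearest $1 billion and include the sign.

+$655 billion

Spending multiplier = 1/(1 − c(1−t)) = 1/(1 − 0.71×0.77) = 1/0.4533 ≈ 2.206.
ΔY = k × ΔG = (+$297 billion) / 0.4533 ≈ +$655 billion.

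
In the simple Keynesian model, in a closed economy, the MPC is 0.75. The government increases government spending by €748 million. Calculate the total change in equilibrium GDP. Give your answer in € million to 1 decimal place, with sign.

Government-spending multiplier = 1/(1 − MPC) = 1/(1 − 0.75) = 1/0.25 = 4.
ΔY = k × ΔG = (+€748 million) / 0.25 = +€2,992 million.

+€2,992.0 million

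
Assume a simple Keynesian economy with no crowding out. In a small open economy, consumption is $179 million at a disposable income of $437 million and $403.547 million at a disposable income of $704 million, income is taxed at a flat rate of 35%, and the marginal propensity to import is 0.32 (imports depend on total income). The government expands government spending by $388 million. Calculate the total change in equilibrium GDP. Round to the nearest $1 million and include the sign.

MPC = ΔC/ΔYd = (403.547 − 179)/(704 − 437) = 224.547/267 = 0.841.
Spending multiplier = 1/(1 − c(1−t) + m) = 1/(1 − 0.841×0.65 + 0.32) = 1/0.77335 ≈ 1.293.
ΔY = k × ΔG = (+$388 million) / 0.77335 ≈ +$502 million.

+$502 million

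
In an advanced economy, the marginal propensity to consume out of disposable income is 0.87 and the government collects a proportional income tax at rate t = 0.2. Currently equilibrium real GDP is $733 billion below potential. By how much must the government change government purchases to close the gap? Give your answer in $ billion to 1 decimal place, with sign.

Spending multiplier = 1/(1 − c(1−t)) = 1/(1 − 0.87×0.8) = 1/0.304 ≈ 3.289.
Need ΔY = +$733 billion, so ΔG = ΔY/k = (+$733 billion) × 0.304 ≈ +$222.8 billion.
The government should increase government purchases by $222.8 billion.

+$222.8 billion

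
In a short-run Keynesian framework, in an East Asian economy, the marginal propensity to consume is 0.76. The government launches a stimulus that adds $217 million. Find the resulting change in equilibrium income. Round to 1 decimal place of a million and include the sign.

+$904.2 million

Spending multiplier = 1/(1 − MPC) = 1/(1 − 0.76) = 1/0.24 ≈ 4.167.
ΔY = k × ΔG = (+$217 million) / 0.24 ≈ +$904.2 million.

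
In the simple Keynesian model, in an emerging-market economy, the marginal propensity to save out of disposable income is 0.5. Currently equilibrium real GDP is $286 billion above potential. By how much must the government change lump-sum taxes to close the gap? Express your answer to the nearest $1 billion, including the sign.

MPC = 1 − MPS = 1 − 0.5 = 0.5.
Spending multiplier = 1/(1 − MPC) = 1/(1 − 0.5) = 1/0.5 = 2.
Tax multiplier = −c·k = −0.5/0.5 = −1. Need ΔY = −$286 billion, so ΔT = ΔY/(−c·k) = −(−$286 billion) × 0.5 / 0.5 = +$286 billion.
The government should raise lump-sum taxes by $286 billion.

+$286 billion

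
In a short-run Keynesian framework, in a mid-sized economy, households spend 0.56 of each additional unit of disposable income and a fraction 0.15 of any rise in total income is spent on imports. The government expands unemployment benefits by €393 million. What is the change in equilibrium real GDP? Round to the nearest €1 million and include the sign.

+€373 million

The transfer change shifts disposable income by +€393 million, so first-round consumption changes by c·ΔTR = 0.56 × (+€393 million) = +€220.08 million.
Expenditure multiplier = 1/(1 − c + m) = 1/(1 − 0.56 + 0.15) = 1/0.59 ≈ 1.695.
The transfer multiplier is c × k ≈ 0.949, so ΔY = k × (c·ΔTR) = (+€220.08 million) / 0.59 ≈ +€373 million.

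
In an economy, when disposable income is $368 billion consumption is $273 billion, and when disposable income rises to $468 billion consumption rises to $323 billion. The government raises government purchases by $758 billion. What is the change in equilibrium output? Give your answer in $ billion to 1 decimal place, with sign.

+$1,516.0 billion

MPC = ΔC/ΔYd = (323 − 273)/(468 − 368) = 50/100 = 0.5.
Spending multiplier = 1/(1 − MPC) = 1/(1 − 0.5) = 1/0.5 = 2.
ΔY = k × ΔG = (+$758 billion) / 0.5 = +$1,516 billion.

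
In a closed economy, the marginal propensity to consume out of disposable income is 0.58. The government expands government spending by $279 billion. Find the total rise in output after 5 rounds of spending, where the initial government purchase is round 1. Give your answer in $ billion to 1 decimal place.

$620.7 billion

Round 1 adds ΔG = $279 billion; each later round is MPC = 0.58 times the previous.
After 5 rounds: 279 + 161.82 + 93.8556 + 54.436248 + 31.57302384 = ΔG·(1 − c^5)/(1 − c) = 279 × (1 − 0.0656356768)/0.42 ≈ $620.7 billion.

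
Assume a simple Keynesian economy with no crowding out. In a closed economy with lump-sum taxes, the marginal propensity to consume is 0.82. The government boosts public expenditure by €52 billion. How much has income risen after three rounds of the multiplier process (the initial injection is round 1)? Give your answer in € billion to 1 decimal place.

€129.6 billion

Round 1 adds ΔG = €52 billion; each later round is MPC = 0.82 times the previous.
After 3 rounds: 52 + 42.64 + 34.9648 = ΔG·(1 − c^3)/(1 − c) = 52 × (1 − 0.551368)/0.18 ≈ €129.6 billion.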